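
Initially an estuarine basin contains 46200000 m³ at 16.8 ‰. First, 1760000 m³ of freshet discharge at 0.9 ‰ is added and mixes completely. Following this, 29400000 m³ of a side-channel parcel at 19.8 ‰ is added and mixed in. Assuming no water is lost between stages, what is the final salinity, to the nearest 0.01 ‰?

17.58 ‰

Conserving salt mass:
Initial salt = 46,200,000×16.8 = 776,160,000
After stage 1: salt = 776,160,000 + 1,760,000×0.9 = 777,744,000; volume = 47,960,000 m³; S = 16.217 ‰
After stage 2: salt = 777,744,000 + 29,400,000×19.8 = 1,359,864,000; volume = 77,360,000 m³
S = 1,359,864,000 / 77,360,000 = 17.5784 ‰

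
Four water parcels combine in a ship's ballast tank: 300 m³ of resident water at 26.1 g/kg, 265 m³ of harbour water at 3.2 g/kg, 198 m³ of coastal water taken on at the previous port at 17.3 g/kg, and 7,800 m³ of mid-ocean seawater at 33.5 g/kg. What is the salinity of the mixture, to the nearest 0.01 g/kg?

Mass of salt is conserved:
salt = 300×26.1 + 265×3.2 + 198×17.3 + 7,800×33.5 = 7,830 + 848 + 3,425.4 + 261,300 = 273,403.4
volume = 300 + 265 + 198 + 7,800 = 8,563 m³
S = 273,403.4 / 8,563 = 31.9285 g/kg

31.93 g/kg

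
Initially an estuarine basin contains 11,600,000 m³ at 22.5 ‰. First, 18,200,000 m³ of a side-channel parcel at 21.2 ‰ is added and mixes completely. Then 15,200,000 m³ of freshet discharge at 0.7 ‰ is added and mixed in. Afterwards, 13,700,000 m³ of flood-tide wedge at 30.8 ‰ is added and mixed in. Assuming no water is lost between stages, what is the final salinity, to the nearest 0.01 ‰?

Total salt / total volume:
Initial salt = 11,600,000×22.5 = 261,000,000
After stage 1: salt = 261,000,000 + 18,200,000×21.2 = 646,840,000; volume = 29,800,000 m³; S = 21.706 ‰
After stage 2: salt = 646,840,000 + 15,200,000×0.7 = 657,480,000; volume = 45,000,000 m³; S = 14.611 ‰
After stage 3: salt = 657,480,000 + 13,700,000×30.8 = 1,079,440,000; volume = 58,700,000 m³
S = 1,079,440,000 / 58,700,000 = 18.3891 ‰

18.39 ‰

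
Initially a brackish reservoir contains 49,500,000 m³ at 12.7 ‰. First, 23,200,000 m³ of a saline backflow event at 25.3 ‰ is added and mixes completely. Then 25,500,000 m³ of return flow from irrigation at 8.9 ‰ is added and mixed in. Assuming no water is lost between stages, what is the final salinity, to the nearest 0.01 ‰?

Conserving salt mass:
Initial salt = 49,500,000×12.7 = 628,650,000
After stage 1: salt = 628,650,000 + 23,200,000×25.3 = 1,215,610,000; volume = 72,700,000 m³; S = 16.721 ‰
After stage 2: salt = 1,215,610,000 + 25,500,000×8.9 = 1,442,560,000; volume = 98,200,000 m³
S = 1,442,560,000 / 98,200,000 = 14.69 ‰

14.69 ‰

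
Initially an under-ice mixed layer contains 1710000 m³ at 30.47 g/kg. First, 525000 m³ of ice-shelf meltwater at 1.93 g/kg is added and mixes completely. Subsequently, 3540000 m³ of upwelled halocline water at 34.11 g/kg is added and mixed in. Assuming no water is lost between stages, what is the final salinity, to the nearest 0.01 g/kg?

Weighted by volume,
Initial salt = 1,710,000×30.47 = 52,103,700
After stage 1: salt = 52,103,700 + 525,000×1.93 = 53,116,950; volume = 2,235,000 m³; S = 23.766 g/kg
After stage 2: salt = 53,116,950 + 3,540,000×34.11 = 173,866,350; volume = 5,775,000 m³
S = 173,866,350 / 5,775,000 = 30.1067 g/kg

30.11 g/kg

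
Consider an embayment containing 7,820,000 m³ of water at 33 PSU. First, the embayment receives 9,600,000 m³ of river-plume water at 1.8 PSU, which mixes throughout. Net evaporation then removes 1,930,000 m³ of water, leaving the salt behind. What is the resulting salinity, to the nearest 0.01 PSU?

After mixing: salt = 7,820,000×33 + 9,600,000×1.8 = 275,340,000; volume = 17,420,000 m³
After evaporation: salt unchanged = 275,340,000; volume = 17,420,000 − 1,930,000 = 15,490,000 m³
S = 275,340,000 / 15,490,000 = 17.7753 PSU

17.78 PSU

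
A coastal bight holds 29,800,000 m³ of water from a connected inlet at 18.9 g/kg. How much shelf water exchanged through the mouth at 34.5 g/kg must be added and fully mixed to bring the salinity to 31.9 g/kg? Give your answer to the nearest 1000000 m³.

Salt balance: 29,800,000×18.9 + V×34.5 = (29,800,000+V)×31.9
563,220,000 + 34.5V = 950,620,000 + 31.9V
387,400,000 = 2.6V
V = 149,000,000 m³

149000000 m³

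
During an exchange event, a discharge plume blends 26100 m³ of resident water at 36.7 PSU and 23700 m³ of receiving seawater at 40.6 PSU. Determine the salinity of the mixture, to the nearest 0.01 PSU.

38.56 PSU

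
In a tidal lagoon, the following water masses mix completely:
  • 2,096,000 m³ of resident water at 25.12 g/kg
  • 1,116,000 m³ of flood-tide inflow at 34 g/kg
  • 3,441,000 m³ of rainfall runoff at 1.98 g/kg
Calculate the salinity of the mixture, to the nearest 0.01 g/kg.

14.64 g/kg

Total salt / total volume:
salt = 2,096,000×25.12 + 1,116,000×34 + 3,441,000×1.98 = 52,651,520 + 37,944,000 + 6,813,180 = 97,408,700
volume = 2,096,000 + 1,116,000 + 3,441,000 = 6,653,000 m³
S = 97,408,700 / 6,653,000 = 14.6413 g/kg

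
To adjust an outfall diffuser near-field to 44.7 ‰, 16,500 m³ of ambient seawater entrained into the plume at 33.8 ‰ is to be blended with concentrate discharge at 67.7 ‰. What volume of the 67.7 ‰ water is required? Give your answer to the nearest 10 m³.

7820 m³

Salt balance: 16,500×33.8 + V×67.7 = (16,500+V)×44.7
557,700 + 67.7V = 737,550 + 44.7V
179,850 = 23V
V = 7,819.57 m³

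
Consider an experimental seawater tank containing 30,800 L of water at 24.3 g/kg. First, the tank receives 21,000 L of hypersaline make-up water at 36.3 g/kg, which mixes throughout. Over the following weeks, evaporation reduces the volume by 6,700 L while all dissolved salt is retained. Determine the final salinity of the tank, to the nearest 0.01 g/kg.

33.50 g/kg

After mixing: salt = 30,800×24.3 + 21,000×36.3 = 1,510,740; volume = 51,800 L
After evaporation: salt unchanged = 1,510,740; volume = 51,800 − 6,700 = 45,100 L
S = 1,510,740 / 45,100 = 33.4976 g/kg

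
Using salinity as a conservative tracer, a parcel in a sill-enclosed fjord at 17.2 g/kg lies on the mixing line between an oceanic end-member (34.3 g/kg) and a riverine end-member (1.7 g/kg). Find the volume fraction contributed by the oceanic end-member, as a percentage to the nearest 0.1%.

47.5%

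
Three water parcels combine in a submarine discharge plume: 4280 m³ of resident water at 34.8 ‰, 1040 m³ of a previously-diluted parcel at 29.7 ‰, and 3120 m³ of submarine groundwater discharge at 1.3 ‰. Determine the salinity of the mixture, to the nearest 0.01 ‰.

21.79 ‰

Total salt / total volume:
salt = 4,280×34.8 + 1,040×29.7 + 3,120×1.3 = 148,944 + 30,888 + 4,056 = 183,888
volume = 4,280 + 1,040 + 3,120 = 8,440 m³
S = 183,888 / 8,440 = 21.7877 ‰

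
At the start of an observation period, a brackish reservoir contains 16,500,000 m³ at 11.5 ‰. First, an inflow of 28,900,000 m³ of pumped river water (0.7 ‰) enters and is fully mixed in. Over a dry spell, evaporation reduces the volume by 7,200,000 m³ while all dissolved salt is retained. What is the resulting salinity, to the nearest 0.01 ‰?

5.50 ‰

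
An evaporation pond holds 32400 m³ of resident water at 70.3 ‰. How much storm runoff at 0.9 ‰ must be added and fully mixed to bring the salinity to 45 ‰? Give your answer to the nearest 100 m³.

Salt balance: 32,400×70.3 + V×0.9 = (32,400+V)×45
2,277,720 + 0.9V = 1,458,000 + 45V
819,720 = 44.1V
V = 18,587.76 m³

18600 m³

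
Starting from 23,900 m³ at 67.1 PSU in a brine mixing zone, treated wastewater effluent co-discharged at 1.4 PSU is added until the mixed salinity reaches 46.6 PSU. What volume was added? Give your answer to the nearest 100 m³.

10800 m³

Salt balance: 23,900×67.1 + V×1.4 = (23,900+V)×46.6
1,603,690 + 1.4V = 1,113,740 + 46.6V
489,950 = 45.2V
V = 10,839.6 m³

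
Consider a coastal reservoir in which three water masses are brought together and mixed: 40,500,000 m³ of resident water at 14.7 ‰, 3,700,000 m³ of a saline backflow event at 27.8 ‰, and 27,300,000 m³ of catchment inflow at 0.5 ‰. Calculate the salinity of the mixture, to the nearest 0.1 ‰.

Weighted by volume,
salt = 40,500,000×14.7 + 3,700,000×27.8 + 27,300,000×0.5 = 595,350,000 + 102,860,000 + 13,650,000 = 711,860,000
volume = 40,500,000 + 3,700,000 + 27,300,000 = 71,500,000 m³
S = 711,860,000 / 71,500,000 = 9.956 ‰

10.0 ‰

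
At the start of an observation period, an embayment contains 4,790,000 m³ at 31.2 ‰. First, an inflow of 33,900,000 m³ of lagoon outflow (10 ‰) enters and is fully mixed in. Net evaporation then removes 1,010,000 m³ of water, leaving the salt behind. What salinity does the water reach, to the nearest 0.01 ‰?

12.96 ‰

After mixing: salt = 4,790,000×31.2 + 33,900,000×10 = 488,448,000; volume = 38,690,000 m³
After evaporation: salt unchanged = 488,448,000; volume = 38,690,000 − 1,010,000 = 37,680,000 m³
S = 488,448,000 / 37,680,000 = 12.9631 ‰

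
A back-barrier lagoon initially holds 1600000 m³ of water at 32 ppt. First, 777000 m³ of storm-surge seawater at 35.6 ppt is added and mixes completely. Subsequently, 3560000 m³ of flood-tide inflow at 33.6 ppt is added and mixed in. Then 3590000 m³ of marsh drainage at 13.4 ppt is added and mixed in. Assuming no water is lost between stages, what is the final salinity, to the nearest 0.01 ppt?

25.88 ppt

Conserving salt mass:
Initial salt = 1,600,000×32 = 51,200,000
After stage 1: salt = 51,200,000 + 777,000×35.6 = 78,861,200; volume = 2,377,000 m³; S = 33.177 ppt
After stage 2: salt = 78,861,200 + 3,560,000×33.6 = 198,477,200; volume = 5,937,000 m³; S = 33.431 ppt
After stage 3: salt = 198,477,200 + 3,590,000×13.4 = 246,583,200; volume = 9,527,000 m³
S = 246,583,200 / 9,527,000 = 25.8826 ppt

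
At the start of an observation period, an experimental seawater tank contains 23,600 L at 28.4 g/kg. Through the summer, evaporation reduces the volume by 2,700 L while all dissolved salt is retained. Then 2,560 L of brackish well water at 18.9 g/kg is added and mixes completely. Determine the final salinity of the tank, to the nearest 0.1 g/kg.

30.6 g/kg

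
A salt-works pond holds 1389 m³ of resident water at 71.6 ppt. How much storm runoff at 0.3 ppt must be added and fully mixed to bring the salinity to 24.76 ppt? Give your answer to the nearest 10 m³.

2660 m³

Salt balance: 1,389×71.6 + V×0.3 = (1,389+V)×24.76
99,452.4 + 0.3V = 34,391.64 + 24.76V
65,060.76 = 24.46V
V = 2,659.88 m³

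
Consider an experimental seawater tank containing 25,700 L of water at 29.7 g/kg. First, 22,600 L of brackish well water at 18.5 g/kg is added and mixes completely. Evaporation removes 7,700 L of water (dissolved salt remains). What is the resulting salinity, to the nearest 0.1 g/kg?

29.1 g/kg

After mixing: salt = 25,700×29.7 + 22,600×18.5 = 1,181,390; volume = 48,300 L
After evaporation: salt unchanged = 1,181,390; volume = 48,300 − 7,700 = 40,600 L
S = 1,181,390 / 40,600 = 29.0983 g/kg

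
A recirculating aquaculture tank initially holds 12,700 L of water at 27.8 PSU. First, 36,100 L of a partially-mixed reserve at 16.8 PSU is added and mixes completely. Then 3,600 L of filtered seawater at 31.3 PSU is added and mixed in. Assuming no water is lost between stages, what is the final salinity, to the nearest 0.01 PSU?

20.46 PSU

Weighted by volume,
Initial salt = 12,700×27.8 = 353,060
After stage 1: salt = 353,060 + 36,100×16.8 = 959,540; volume = 48,800 L; S = 19.663 PSU
After stage 2: salt = 959,540 + 3,600×31.3 = 1,072,220; volume = 52,400 L
S = 1,072,220 / 52,400 = 20.4622 PSU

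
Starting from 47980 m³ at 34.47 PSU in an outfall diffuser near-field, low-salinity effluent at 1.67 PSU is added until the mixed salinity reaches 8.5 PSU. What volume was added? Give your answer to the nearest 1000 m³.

182000 m³

Salt balance: 47,980×34.47 + V×1.67 = (47,980+V)×8.5
1,653,870.6 + 1.67V = 407,830 + 8.5V
1,246,040.6 = 6.83V
V = 182,436.4 m³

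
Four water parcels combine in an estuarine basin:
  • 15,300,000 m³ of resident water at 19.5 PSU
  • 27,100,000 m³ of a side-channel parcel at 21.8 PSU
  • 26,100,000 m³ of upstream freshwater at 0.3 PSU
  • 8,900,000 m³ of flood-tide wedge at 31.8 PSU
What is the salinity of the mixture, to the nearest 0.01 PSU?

15.25 PSU

Conserving salt mass:
salt = 15,300,000×19.5 + 27,100,000×21.8 + 26,100,000×0.3 + 8,900,000×31.8 = 298,350,000 + 590,780,000 + 7,830,000 + 283,020,000 = 1,179,980,000
volume = 15,300,000 + 27,100,000 + 26,100,000 + 8,900,000 = 77,400,000 m³
S = 1,179,980,000 / 77,400,000 = 15.2452 PSU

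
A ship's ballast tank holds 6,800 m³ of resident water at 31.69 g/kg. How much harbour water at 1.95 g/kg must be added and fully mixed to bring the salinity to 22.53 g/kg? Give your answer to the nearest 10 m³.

Salt balance: 6,800×31.69 + V×1.95 = (6,800+V)×22.53
215,492 + 1.95V = 153,204 + 22.53V
62,288 = 20.58V
V = 3,026.63 m³

3030 m³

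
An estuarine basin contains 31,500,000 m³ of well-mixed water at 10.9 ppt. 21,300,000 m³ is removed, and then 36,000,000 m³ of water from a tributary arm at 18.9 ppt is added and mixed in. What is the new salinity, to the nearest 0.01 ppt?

Remaining after removal: 10,200,000 m³ at 10.9 ppt (salt = 111,180,000)
After addition: salt = 111,180,000 + 36,000,000×18.9 = 791,580,000; volume = 46,200,000 m³
S = 791,580,000 / 46,200,000 = 17.1338 ppt

17.13 ppt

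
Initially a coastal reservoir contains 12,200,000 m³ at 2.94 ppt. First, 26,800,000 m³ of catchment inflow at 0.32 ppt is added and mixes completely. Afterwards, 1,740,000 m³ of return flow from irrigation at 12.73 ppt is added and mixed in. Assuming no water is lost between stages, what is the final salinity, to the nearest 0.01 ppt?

Conserving salt mass:
Initial salt = 12,200,000×2.94 = 35,868,000
After stage 1: salt = 35,868,000 + 26,800,000×0.32 = 44,444,000; volume = 39,000,000 m³; S = 1.14 ppt
After stage 2: salt = 44,444,000 + 1,740,000×12.73 = 66,594,200; volume = 40,740,000 m³
S = 66,594,200 / 40,740,000 = 1.6346 ppt

1.63 ppt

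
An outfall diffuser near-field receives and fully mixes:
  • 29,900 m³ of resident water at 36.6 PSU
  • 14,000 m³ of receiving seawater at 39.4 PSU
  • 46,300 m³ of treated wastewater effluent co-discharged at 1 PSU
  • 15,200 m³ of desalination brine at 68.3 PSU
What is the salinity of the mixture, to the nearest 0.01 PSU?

25.91 PSU

Salt balance:
salt = 29,900×36.6 + 14,000×39.4 + 46,300×1 + 15,200×68.3 = 1,094,340 + 551,600 + 46,300 + 1,038,160 = 2,730,400
volume = 29,900 + 14,000 + 46,300 + 15,200 = 105,400 m³
S = 2,730,400 / 105,400 = 25.9051 PSU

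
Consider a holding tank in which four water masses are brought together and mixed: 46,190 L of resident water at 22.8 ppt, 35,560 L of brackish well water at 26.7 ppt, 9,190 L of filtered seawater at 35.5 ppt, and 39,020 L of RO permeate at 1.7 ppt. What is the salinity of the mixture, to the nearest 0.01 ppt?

18.43 ppt

Total salt / total volume:
salt = 46,190×22.8 + 35,560×26.7 + 9,190×35.5 + 39,020×1.7 = 1,053,132 + 949,452 + 326,245 + 66,334 = 2,395,163
volume = 46,190 + 35,560 + 9,190 + 39,020 = 129,960 L
S = 2,395,163 / 129,960 = 18.43 ppt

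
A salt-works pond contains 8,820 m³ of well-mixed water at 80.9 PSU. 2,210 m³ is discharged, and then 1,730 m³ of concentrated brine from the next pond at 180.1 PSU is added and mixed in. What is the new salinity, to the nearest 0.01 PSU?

101.48 PSU

Remaining after removal: 6,610 m³ at 80.9 PSU (salt = 534,749)
After addition: salt = 534,749 + 1,730×180.1 = 846,322; volume = 8,340 m³
S = 846,322 / 8,340 = 101.4775 PSU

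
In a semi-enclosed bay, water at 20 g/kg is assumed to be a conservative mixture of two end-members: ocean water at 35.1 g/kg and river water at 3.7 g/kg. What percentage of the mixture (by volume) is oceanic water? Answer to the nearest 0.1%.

51.9%

Let g be the oceanic fraction. Salt balance per unit volume:
g×35.1 + (1−g)×3.7 = 20
g = (20 − 3.7) / (35.1 − 3.7) = 16.3/31.4 = 0.5191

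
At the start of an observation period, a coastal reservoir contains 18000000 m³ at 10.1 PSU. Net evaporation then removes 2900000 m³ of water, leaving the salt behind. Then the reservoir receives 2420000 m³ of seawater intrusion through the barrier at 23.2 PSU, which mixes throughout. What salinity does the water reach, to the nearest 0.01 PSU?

13.58 PSU

After evaporation: salt = 18,000,000×10.1 = 181,800,000; volume = 18,000,000 − 2,900,000 = 15,100,000 m³
After mixing: salt = 181,800,000 + 2,420,000×23.2 = 237,944,000; volume = 15,100,000 + 2,420,000 = 17,520,000 m³
S = 237,944,000 / 17,520,000 = 13.5813 PSU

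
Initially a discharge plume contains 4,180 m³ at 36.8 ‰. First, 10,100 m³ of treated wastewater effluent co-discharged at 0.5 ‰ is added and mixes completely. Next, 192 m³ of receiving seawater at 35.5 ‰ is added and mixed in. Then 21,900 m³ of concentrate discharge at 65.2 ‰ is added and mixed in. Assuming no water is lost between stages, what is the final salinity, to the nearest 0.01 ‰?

Salt balance:
Initial salt = 4,180×36.8 = 153,824
After stage 1: salt = 153,824 + 10,100×0.5 = 158,874; volume = 14,280 m³; S = 11.126 ‰
After stage 2: salt = 158,874 + 192×35.5 = 165,690; volume = 14,472 m³; S = 11.449 ‰
After stage 3: salt = 165,690 + 21,900×65.2 = 1,593,570; volume = 36,372 m³
S = 1,593,570 / 36,372 = 43.8131 ‰

43.81 ‰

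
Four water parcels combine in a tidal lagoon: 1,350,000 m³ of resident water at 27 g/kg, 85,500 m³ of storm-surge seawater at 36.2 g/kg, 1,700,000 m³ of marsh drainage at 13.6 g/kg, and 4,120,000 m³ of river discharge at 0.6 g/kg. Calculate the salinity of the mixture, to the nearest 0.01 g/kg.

Salt balance:
salt = 1,350,000×27 + 85,500×36.2 + 1,700,000×13.6 + 4,120,000×0.6 = 36,450,000 + 3,095,100 + 23,120,000 + 2,472,000 = 65,137,100
volume = 1,350,000 + 85,500 + 1,700,000 + 4,120,000 = 7,255,500 m³
S = 65,137,100 / 7,255,500 = 8.9776 g/kg

8.98 g/kg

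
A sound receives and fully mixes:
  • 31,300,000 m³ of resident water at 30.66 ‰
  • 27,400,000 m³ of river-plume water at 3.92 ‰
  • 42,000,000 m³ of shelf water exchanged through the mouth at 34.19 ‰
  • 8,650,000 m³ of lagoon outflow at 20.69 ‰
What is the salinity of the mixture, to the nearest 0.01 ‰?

24.53 ‰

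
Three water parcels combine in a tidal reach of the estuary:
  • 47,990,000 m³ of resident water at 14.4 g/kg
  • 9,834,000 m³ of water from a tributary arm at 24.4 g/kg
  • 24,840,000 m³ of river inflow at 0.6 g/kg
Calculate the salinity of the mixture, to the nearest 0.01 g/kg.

11.44 g/kg

Weighted by volume,
salt = 47,990,000×14.4 + 9,834,000×24.4 + 24,840,000×0.6 = 691,056,000 + 239,949,600 + 14,904,000 = 945,909,600
volume = 47,990,000 + 9,834,000 + 24,840,000 = 82,664,000 m³
S = 945,909,600 / 82,664,000 = 11.4428 g/kg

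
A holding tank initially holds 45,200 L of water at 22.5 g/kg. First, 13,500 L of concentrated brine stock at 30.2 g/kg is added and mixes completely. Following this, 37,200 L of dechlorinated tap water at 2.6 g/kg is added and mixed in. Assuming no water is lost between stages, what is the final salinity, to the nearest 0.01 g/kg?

15.86 g/kg

Total salt / total volume:
Initial salt = 45,200×22.5 = 1,017,000
After stage 1: salt = 1,017,000 + 13,500×30.2 = 1,424,700; volume = 58,700 L; S = 24.271 g/kg
After stage 2: salt = 1,424,700 + 37,200×2.6 = 1,521,420; volume = 95,900 L
S = 1,521,420 / 95,900 = 15.8647 g/kg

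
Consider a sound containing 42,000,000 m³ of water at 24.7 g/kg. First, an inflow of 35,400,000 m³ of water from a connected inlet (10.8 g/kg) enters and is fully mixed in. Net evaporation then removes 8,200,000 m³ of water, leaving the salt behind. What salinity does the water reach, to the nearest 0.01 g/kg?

20.52 g/kg

After mixing: salt = 42,000,000×24.7 + 35,400,000×10.8 = 1,419,720,000; volume = 77,400,000 m³
After evaporation: salt unchanged = 1,419,720,000; volume = 77,400,000 − 8,200,000 = 69,200,000 m³
S = 1,419,720,000 / 69,200,000 = 20.5162 g/kg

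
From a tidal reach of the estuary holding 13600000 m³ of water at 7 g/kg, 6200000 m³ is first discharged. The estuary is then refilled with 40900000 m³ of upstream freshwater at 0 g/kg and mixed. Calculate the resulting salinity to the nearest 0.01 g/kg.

Remaining after removal: 7,400,000 m³ at 7 g/kg (salt = 51,800,000)
After addition: salt = 51,800,000 + 40,900,000×0 = 51,800,000; volume = 48,300,000 m³
S = 51,800,000 / 48,300,000 = 1.0725 g/kg

1.07 g/kg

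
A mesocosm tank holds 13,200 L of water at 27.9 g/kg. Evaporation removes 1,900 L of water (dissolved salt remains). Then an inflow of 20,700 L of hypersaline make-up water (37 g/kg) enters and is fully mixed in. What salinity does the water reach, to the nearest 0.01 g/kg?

35.44 g/kg

After evaporation: salt = 13,200×27.9 = 368,280; volume = 13,200 − 1,900 = 11,300 L
After mixing: salt = 368,280 + 20,700×37 = 1,134,180; volume = 11,300 + 20,700 = 32,000 L
S = 1,134,180 / 32,000 = 35.4431 g/kg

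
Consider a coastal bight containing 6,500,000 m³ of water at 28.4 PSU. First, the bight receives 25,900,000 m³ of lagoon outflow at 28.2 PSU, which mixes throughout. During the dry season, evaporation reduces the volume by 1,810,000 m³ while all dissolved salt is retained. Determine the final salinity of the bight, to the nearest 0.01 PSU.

After mixing: salt = 6,500,000×28.4 + 25,900,000×28.2 = 914,980,000; volume = 32,400,000 m³
After evaporation: salt unchanged = 914,980,000; volume = 32,400,000 − 1,810,000 = 30,590,000 m³
S = 914,980,000 / 30,590,000 = 29.9111 PSU

29.91 PSU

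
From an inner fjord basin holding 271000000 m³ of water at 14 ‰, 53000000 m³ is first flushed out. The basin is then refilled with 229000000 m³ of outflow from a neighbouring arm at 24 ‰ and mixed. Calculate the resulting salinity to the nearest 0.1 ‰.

Remaining after removal: 218,000,000 m³ at 14 ‰ (salt = 3,052,000,000)
After addition: salt = 3,052,000,000 + 229,000,000×24 = 8,548,000,000; volume = 447,000,000 m³
S = 8,548,000,000 / 447,000,000 = 19.123 ‰

19.1 ‰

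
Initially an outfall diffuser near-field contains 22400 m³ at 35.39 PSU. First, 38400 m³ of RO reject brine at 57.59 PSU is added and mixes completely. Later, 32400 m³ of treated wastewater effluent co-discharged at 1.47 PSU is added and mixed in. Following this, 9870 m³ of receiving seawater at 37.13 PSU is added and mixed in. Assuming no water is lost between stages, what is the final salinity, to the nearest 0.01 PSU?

33.16 PSU

Mass of salt is conserved:
Initial salt = 22,400×35.39 = 792,736
After stage 1: salt = 792,736 + 38,400×57.59 = 3,004,192; volume = 60,800 m³; S = 49.411 PSU
After stage 2: salt = 3,004,192 + 32,400×1.47 = 3,051,820; volume = 93,200 m³; S = 32.745 PSU
After stage 3: salt = 3,051,820 + 9,870×37.13 = 3,418,293.1; volume = 103,070 m³
S = 3,418,293.1 / 103,070 = 33.1648 PSU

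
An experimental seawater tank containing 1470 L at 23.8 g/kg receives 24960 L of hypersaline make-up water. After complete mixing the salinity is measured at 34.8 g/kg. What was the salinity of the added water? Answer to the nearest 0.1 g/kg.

Salt balance: 1,470×23.8 + 24,960×S = 26,430×34.8
34,986 + 24,960·S = 919,764
S = (919,764 − 34,986) / 24,960 = 35.4478 g/kg

35.4 g/kg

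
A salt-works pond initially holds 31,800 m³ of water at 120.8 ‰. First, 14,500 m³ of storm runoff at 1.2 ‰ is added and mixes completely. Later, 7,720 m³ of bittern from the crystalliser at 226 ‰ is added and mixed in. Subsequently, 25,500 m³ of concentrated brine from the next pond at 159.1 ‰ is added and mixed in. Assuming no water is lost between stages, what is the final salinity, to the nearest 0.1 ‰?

Weighted by volume,
Initial salt = 31,800×120.8 = 3,841,440
After stage 1: salt = 3,841,440 + 14,500×1.2 = 3,858,840; volume = 46,300 m³; S = 83.344 ‰
After stage 2: salt = 3,858,840 + 7,720×226 = 5,603,560; volume = 54,020 m³; S = 103.731 ‰
After stage 3: salt = 5,603,560 + 25,500×159.1 = 9,660,610; volume = 79,520 m³
S = 9,660,610 / 79,520 = 121.4865 ‰

121.5 ‰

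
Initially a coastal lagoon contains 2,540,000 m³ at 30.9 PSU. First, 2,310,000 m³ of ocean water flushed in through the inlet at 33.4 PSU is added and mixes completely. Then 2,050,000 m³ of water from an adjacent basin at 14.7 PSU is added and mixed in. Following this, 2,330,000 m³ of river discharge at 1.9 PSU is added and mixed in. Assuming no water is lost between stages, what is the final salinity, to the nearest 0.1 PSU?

20.6 PSU

Weighted by volume,
Initial salt = 2,540,000×30.9 = 78,486,000
After stage 1: salt = 78,486,000 + 2,310,000×33.4 = 155,640,000; volume = 4,850,000 m³; S = 32.091 PSU
After stage 2: salt = 155,640,000 + 2,050,000×14.7 = 185,775,000; volume = 6,900,000 m³; S = 26.924 PSU
After stage 3: salt = 185,775,000 + 2,330,000×1.9 = 190,202,000; volume = 9,230,000 m³
S = 190,202,000 / 9,230,000 = 20.6069 PSU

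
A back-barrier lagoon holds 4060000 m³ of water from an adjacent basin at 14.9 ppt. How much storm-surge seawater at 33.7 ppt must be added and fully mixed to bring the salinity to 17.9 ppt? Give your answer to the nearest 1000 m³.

771000 m³

Salt balance: 4,060,000×14.9 + V×33.7 = (4,060,000+V)×17.9
60,494,000 + 33.7V = 72,674,000 + 17.9V
12,180,000 = 15.8V
V = 770,886.08 m³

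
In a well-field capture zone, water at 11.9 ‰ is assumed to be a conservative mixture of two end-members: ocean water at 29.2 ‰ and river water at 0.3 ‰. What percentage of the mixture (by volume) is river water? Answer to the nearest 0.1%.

Let f be the freshwater fraction. Salt balance per unit volume:
f×0.3 + (1−f)×29.2 = 11.9
f = (29.2 − 11.9) / (29.2 − 0.3) = 17.3/28.9 = 0.5986

59.9%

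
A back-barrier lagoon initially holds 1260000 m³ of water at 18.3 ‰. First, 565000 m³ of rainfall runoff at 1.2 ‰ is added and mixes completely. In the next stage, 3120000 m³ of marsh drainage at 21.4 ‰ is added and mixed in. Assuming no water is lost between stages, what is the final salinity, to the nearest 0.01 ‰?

Weighted by volume,
Initial salt = 1,260,000×18.3 = 23,058,000
After stage 1: salt = 23,058,000 + 565,000×1.2 = 23,736,000; volume = 1,825,000 m³; S = 13.006 ‰
After stage 2: salt = 23,736,000 + 3,120,000×21.4 = 90,504,000; volume = 4,945,000 m³
S = 90,504,000 / 4,945,000 = 18.3021 ‰

18.30 ‰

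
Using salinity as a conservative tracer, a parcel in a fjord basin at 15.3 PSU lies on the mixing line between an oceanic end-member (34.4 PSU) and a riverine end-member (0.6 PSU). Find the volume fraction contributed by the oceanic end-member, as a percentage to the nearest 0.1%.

43.5%

Let g be the oceanic fraction. Salt balance per unit volume:
g×34.4 + (1−g)×0.6 = 15.3
g = (15.3 − 0.6) / (34.4 − 0.6) = 14.7/33.8 = 0.4349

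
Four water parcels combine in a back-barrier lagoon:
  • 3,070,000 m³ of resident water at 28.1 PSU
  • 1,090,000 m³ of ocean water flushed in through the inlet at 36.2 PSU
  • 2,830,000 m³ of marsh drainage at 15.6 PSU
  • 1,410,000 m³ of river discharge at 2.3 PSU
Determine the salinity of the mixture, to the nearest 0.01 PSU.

20.61 PSU

Weighted by volume,
salt = 3,070,000×28.1 + 1,090,000×36.2 + 2,830,000×15.6 + 1,410,000×2.3 = 86,267,000 + 39,458,000 + 44,148,000 + 3,243,000 = 173,116,000
volume = 3,070,000 + 1,090,000 + 2,830,000 + 1,410,000 = 8,400,000 m³
S = 173,116,000 / 8,400,000 = 20.609 PSU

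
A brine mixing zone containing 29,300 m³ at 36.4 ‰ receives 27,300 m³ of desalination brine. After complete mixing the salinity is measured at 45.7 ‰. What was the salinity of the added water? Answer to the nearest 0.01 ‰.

55.68 ‰

Salt balance: 29,300×36.4 + 27,300×S = 56,600×45.7
1,066,520 + 27,300·S = 2,586,620
S = (2,586,620 − 1,066,520) / 27,300 = 55.6813 ‰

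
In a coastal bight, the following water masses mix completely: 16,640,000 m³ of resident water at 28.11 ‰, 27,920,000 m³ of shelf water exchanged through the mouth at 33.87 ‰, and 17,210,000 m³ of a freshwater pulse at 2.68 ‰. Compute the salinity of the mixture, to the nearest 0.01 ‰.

Mass of salt is conserved:
salt = 16,640,000×28.11 + 27,920,000×33.87 + 17,210,000×2.68 = 467,750,400 + 945,650,400 + 46,122,800 = 1,459,523,600
volume = 16,640,000 + 27,920,000 + 17,210,000 = 61,770,000 m³
S = 1,459,523,600 / 61,770,000 = 23.6284 ‰

23.63 ‰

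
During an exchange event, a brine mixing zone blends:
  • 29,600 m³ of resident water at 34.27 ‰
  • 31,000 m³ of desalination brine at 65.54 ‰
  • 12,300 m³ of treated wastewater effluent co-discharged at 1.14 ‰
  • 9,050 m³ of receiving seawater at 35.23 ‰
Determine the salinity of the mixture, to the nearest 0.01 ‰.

Mass of salt is conserved:
salt = 29,600×34.27 + 31,000×65.54 + 12,300×1.14 + 9,050×35.23 = 1,014,392 + 2,031,740 + 14,022 + 318,831.5 = 3,378,985.5
volume = 29,600 + 31,000 + 12,300 + 9,050 = 81,950 m³
S = 3,378,985.5 / 81,950 = 41.2323 ‰

41.23 ‰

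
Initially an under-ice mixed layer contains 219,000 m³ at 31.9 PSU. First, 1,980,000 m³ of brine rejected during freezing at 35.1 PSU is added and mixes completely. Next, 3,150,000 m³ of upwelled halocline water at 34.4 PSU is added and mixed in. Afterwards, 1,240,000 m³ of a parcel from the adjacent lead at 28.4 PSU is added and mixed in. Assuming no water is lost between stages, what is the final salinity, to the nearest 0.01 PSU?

33.40 PSU

Salt balance:
Initial salt = 219,000×31.9 = 6,986,100
After stage 1: salt = 6,986,100 + 1,980,000×35.1 = 76,484,100; volume = 2,199,000 m³; S = 34.781 PSU
After stage 2: salt = 76,484,100 + 3,150,000×34.4 = 184,844,100; volume = 5,349,000 m³; S = 34.557 PSU
After stage 3: salt = 184,844,100 + 1,240,000×28.4 = 220,060,100; volume = 6,589,000 m³
S = 220,060,100 / 6,589,000 = 33.3981 PSU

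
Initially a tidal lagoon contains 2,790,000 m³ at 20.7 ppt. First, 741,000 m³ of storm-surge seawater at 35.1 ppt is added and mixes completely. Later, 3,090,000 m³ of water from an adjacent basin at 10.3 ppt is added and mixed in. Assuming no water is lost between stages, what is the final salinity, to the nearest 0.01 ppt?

17.46 ppt

Salt balance:
Initial salt = 2,790,000×20.7 = 57,753,000
After stage 1: salt = 57,753,000 + 741,000×35.1 = 83,762,100; volume = 3,531,000 m³; S = 23.722 ppt
After stage 2: salt = 83,762,100 + 3,090,000×10.3 = 115,589,100; volume = 6,621,000 m³
S = 115,589,100 / 6,621,000 = 17.458 ppt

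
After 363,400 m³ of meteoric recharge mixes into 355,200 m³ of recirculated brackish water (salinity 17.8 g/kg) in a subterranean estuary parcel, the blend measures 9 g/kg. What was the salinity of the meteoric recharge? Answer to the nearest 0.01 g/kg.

0.40 g/kg

Salt balance: 355,200×17.8 + 363,400×S = 718,600×9
6,322,560 + 363,400·S = 6,467,400
S = (6,467,400 − 6,322,560) / 363,400 = 0.3986 g/kg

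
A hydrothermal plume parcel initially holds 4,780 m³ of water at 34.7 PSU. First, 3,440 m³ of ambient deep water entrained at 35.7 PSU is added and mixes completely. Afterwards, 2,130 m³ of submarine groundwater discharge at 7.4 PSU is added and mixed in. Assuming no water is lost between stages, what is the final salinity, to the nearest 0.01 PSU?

29.41 PSU

Mass of salt is conserved:
Initial salt = 4,780×34.7 = 165,866
After stage 1: salt = 165,866 + 3,440×35.7 = 288,674; volume = 8,220 m³; S = 35.118 PSU
After stage 2: salt = 288,674 + 2,130×7.4 = 304,436; volume = 10,350 m³
S = 304,436 / 10,350 = 29.4141 PSU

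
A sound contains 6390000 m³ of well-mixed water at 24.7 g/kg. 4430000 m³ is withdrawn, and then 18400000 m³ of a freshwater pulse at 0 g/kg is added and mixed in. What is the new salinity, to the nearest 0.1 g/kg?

Remaining after removal: 1,960,000 m³ at 24.7 g/kg (salt = 48,412,000)
After addition: salt = 48,412,000 + 18,400,000×0 = 48,412,000; volume = 20,360,000 m³
S = 48,412,000 / 20,360,000 = 2.3778 g/kg

2.4 g/kg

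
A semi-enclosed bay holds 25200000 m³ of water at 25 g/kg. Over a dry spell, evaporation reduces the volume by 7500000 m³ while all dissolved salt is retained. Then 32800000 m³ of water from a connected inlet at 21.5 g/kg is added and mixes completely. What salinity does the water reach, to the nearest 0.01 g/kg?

After evaporation: salt = 25,200,000×25 = 630,000,000; volume = 25,200,000 − 7,500,000 = 17,700,000 m³
After mixing: salt = 630,000,000 + 32,800,000×21.5 = 1,335,200,000; volume = 17,700,000 + 32,800,000 = 50,500,000 m³
S = 1,335,200,000 / 50,500,000 = 26.4396 g/kg

26.44 g/kg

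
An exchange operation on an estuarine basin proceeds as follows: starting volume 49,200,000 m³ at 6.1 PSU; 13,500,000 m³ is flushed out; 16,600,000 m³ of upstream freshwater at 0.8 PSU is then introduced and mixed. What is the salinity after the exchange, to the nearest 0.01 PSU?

4.42 PSU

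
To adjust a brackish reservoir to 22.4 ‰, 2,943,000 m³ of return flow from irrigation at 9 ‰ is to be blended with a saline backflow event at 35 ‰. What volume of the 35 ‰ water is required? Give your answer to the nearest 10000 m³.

Salt balance: 2,943,000×9 + V×35 = (2,943,000+V)×22.4
26,487,000 + 35V = 65,923,200 + 22.4V
39,436,200 = 12.6V
V = 3,129,857.14 m³

3130000 m³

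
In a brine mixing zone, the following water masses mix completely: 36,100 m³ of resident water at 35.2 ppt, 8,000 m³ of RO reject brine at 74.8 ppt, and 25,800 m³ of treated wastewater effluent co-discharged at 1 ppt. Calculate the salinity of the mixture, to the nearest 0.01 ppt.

Conserving salt mass:
salt = 36,100×35.2 + 8,000×74.8 + 25,800×1 = 1,270,720 + 598,400 + 25,800 = 1,894,920
volume = 36,100 + 8,000 + 25,800 = 69,900 m³
S = 1,894,920 / 69,900 = 27.109 ppt

27.11 ppt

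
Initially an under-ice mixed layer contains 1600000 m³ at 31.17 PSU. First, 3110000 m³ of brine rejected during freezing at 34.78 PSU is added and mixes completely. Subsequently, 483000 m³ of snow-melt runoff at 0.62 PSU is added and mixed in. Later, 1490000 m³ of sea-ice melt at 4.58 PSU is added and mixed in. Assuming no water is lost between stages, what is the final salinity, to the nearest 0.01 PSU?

24.71 PSU

By conservation of dissolved salt,
Initial salt = 1,600,000×31.17 = 49,872,000
After stage 1: salt = 49,872,000 + 3,110,000×34.78 = 158,037,800; volume = 4,710,000 m³; S = 33.554 PSU
After stage 2: salt = 158,037,800 + 483,000×0.62 = 158,337,260; volume = 5,193,000 m³; S = 30.491 PSU
After stage 3: salt = 158,337,260 + 1,490,000×4.58 = 165,161,460; volume = 6,683,000 m³
S = 165,161,460 / 6,683,000 = 24.7137 PSU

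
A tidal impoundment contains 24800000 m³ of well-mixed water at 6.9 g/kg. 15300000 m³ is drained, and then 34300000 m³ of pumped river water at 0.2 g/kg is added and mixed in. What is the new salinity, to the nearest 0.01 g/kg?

1.65 g/kg

Remaining after removal: 9,500,000 m³ at 6.9 g/kg (salt = 65,550,000)
After addition: salt = 65,550,000 + 34,300,000×0.2 = 72,410,000; volume = 43,800,000 m³
S = 72,410,000 / 43,800,000 = 1.6532 g/kg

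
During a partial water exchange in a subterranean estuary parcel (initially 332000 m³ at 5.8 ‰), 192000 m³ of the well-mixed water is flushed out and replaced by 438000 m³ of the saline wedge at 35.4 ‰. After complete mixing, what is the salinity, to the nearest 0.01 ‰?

Remaining after removal: 140,000 m³ at 5.8 ‰ (salt = 812,000)
After addition: salt = 812,000 + 438,000×35.4 = 16,317,200; volume = 578,000 m³
S = 16,317,200 / 578,000 = 28.2304 ‰

28.23 ‰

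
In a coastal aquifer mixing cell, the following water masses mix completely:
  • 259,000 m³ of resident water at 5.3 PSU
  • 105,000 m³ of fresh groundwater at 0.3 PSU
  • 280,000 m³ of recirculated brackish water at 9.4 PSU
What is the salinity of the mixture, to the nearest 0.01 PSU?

6.27 PSU

Conserving salt mass:
salt = 259,000×5.3 + 105,000×0.3 + 280,000×9.4 = 1,372,700 + 31,500 + 2,632,000 = 4,036,200
volume = 259,000 + 105,000 + 280,000 = 644,000 m³
S = 4,036,200 / 644,000 = 6.2674 PSU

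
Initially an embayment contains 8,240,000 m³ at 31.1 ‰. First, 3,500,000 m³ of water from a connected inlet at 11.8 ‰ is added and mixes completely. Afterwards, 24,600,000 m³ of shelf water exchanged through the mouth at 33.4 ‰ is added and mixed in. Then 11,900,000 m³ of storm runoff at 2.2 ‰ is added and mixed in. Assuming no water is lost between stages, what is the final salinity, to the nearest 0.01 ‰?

23.74 ‰

Weighted by volume,
Initial salt = 8,240,000×31.1 = 256,264,000
After stage 1: salt = 256,264,000 + 3,500,000×11.8 = 297,564,000; volume = 11,740,000 m³; S = 25.346 ‰
After stage 2: salt = 297,564,000 + 24,600,000×33.4 = 1,119,204,000; volume = 36,340,000 m³; S = 30.798 ‰
After stage 3: salt = 1,119,204,000 + 11,900,000×2.2 = 1,145,384,000; volume = 48,240,000 m³
S = 1,145,384,000 / 48,240,000 = 23.7434 ‰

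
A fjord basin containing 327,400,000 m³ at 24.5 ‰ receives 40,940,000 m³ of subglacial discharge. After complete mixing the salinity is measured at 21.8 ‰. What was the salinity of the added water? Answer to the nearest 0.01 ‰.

Salt balance: 327,400,000×24.5 + 40,940,000×S = 368,340,000×21.8
8,021,300,000 + 40,940,000·S = 8,029,812,000
S = (8,029,812,000 − 8,021,300,000) / 40,940,000 = 0.2079 ‰

0.21 ‰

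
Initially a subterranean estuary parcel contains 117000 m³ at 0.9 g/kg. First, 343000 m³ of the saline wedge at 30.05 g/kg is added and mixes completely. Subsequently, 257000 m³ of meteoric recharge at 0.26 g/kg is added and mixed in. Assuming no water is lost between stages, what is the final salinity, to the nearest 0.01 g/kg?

14.62 g/kg

Mass of salt is conserved:
Initial salt = 117,000×0.9 = 105,300
After stage 1: salt = 105,300 + 343,000×30.05 = 10,412,450; volume = 460,000 m³; S = 22.636 g/kg
After stage 2: salt = 10,412,450 + 257,000×0.26 = 10,479,270; volume = 717,000 m³
S = 10,479,270 / 717,000 = 14.6154 g/kg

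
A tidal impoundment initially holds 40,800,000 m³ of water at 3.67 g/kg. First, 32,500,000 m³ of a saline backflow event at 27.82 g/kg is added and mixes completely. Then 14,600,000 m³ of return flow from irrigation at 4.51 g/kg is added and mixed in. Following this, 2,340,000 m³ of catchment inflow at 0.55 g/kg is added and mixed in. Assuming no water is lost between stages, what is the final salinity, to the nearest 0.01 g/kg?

12.42 g/kg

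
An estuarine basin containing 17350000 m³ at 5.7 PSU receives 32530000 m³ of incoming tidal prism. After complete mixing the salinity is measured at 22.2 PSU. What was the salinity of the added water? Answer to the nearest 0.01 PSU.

31.00 PSU

Salt balance: 17,350,000×5.7 + 32,530,000×S = 49,880,000×22.2
98,895,000 + 32,530,000·S = 1,107,336,000
S = (1,107,336,000 − 98,895,000) / 32,530,000 = 31.0003 PSU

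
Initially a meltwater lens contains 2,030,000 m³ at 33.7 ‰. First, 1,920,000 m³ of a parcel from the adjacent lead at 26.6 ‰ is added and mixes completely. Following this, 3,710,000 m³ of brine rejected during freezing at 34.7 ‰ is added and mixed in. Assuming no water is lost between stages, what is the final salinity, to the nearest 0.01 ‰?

32.40 ‰

Mass of salt is conserved:
Initial salt = 2,030,000×33.7 = 68,411,000
After stage 1: salt = 68,411,000 + 1,920,000×26.6 = 119,483,000; volume = 3,950,000 m³; S = 30.249 ‰
After stage 2: salt = 119,483,000 + 3,710,000×34.7 = 248,220,000; volume = 7,660,000 m³
S = 248,220,000 / 7,660,000 = 32.4047 ‰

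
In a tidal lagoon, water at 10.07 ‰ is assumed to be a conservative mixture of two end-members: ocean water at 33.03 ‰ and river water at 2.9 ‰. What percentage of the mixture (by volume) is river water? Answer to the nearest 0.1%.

Let f be the freshwater fraction. Salt balance per unit volume:
f×2.9 + (1−f)×33.03 = 10.07
f = (33.03 − 10.07) / (33.03 − 2.9) = 22.96/30.13 = 0.762

76.2%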